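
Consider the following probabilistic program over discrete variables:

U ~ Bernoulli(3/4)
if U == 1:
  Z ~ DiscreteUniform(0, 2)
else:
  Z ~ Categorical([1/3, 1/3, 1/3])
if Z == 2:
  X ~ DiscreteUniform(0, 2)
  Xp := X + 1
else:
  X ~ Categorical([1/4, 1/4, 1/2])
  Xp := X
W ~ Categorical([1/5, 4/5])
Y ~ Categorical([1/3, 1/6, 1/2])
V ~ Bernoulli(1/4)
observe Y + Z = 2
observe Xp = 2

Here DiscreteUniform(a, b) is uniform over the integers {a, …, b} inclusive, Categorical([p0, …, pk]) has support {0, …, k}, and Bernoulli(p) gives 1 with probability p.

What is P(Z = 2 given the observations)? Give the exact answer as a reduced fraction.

P(Z = 2 | obs) = 1/4

Enumerate traces; 24 have nonzero weight after conditioning:
  (U=0, Z=0, X=2, W=0, Y=2, V=0) weight 1/320
  (U=0, Z=0, X=2, W=0, Y=2, V=1) weight 1/960
  (U=0, Z=0, X=2, W=1, Y=2, V=0) weight 1/80
  (U=0, Z=0, X=2, W=1, Y=2, V=1) weight 1/240
  (U=0, Z=1, X=2, W=0, Y=1, V=0) weight 1/960
  (U=0, Z=1, X=2, W=0, Y=1, V=1) weight 1/2880
  (U=0, Z=1, X=2, W=1, Y=1, V=0) weight 1/240
  (U=0, Z=1, X=2, W=1, Y=1, V=1) weight 1/720
  (U=0, Z=2, X=1, W=0, Y=0, V=0) weight 1/720
  … 15 more
Group by Z:
  weight(Z=0) = 1/12
  weight(Z=1) = 1/36
  weight(Z=2) = 1/27
Total weight = 1/12 + 1/36 + 1/27 = 4/27
P(Z=0 | obs) = 1/12 / 4/27 = 9/16
P(Z=1 | obs) = 1/36 / 4/27 = 3/16
P(Z=2 | obs) = 1/27 / 4/27 = 1/4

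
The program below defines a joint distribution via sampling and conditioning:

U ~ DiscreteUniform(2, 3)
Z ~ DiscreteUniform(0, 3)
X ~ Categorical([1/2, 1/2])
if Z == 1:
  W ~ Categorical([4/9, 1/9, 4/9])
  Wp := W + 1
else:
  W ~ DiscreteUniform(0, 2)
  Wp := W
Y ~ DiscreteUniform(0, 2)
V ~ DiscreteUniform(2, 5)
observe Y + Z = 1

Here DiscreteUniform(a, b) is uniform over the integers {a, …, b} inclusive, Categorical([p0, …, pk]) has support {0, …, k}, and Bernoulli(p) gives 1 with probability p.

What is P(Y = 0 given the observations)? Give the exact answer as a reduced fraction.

Enumerate traces; 96 have nonzero weight after conditioning:
  (U=2, Z=0, X=0, W=0, Y=1, V=2) weight 1/576
  (U=2, Z=0, X=0, W=0, Y=1, V=3) weight 1/576
  (U=2, Z=0, X=0, W=0, Y=1, V=4) weight 1/576
  (U=2, Z=0, X=0, W=0, Y=1, V=5) weight 1/576
  (U=2, Z=0, X=0, W=1, Y=1, V=2) weight 1/576
  (U=2, Z=0, X=0, W=1, Y=1, V=3) weight 1/576
  (U=2, Z=0, X=0, W=1, Y=1, V=4) weight 1/576
  (U=2, Z=0, X=0, W=1, Y=1, V=5) weight 1/576
  (U=2, Z=1, X=0, W=0, Y=0, V=2) weight 1/432
  … 87 more
Group by Y:
  weight(Y=0) = 1/12
  weight(Y=1) = 1/12
Total weight = 1/12 + 1/12 = 1/6
P(Y=0 | obs) = 1/12 / 1/6 = 1/2
P(Y=1 | obs) = 1/12 / 1/6 = 1/2

P(Y = 0 | obs) = 1/2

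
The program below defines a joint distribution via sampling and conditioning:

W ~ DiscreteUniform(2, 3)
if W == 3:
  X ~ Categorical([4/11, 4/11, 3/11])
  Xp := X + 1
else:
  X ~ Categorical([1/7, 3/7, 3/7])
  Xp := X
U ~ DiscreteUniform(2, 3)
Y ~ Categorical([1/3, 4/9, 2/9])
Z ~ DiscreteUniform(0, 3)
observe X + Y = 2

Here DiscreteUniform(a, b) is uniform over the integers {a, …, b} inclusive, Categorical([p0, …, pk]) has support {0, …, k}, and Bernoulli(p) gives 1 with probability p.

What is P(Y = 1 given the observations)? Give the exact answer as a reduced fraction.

P(Y = 1 | obs) = 61/121

Enumerate traces; 48 have nonzero weight after conditioning:
  (W=2, X=0, U=2, Y=2, Z=0) weight 1/504
  (W=2, X=0, U=2, Y=2, Z=1) weight 1/504
  (W=2, X=0, U=2, Y=2, Z=2) weight 1/504
  (W=2, X=0, U=2, Y=2, Z=3) weight 1/504
  (W=2, X=0, U=3, Y=2, Z=0) weight 1/504
  (W=2, X=0, U=3, Y=2, Z=1) weight 1/504
  (W=2, X=0, U=3, Y=2, Z=2) weight 1/504
  (W=2, X=0, U=3, Y=2, Z=3) weight 1/504
  (W=2, X=1, U=2, Y=1, Z=0) weight 1/84
  (W=2, X=2, U=2, Y=0, Z=0) weight 1/112
  … 38 more
Group by Y:
  weight(Y=0) = 9/77
  weight(Y=1) = 122/693
  weight(Y=2) = 13/231
Total weight = 9/77 + 122/693 + 13/231 = 22/63
P(Y=0 | obs) = 9/77 / 22/63 = 81/242
P(Y=1 | obs) = 122/693 / 22/63 = 61/121
P(Y=2 | obs) = 13/231 / 22/63 = 39/242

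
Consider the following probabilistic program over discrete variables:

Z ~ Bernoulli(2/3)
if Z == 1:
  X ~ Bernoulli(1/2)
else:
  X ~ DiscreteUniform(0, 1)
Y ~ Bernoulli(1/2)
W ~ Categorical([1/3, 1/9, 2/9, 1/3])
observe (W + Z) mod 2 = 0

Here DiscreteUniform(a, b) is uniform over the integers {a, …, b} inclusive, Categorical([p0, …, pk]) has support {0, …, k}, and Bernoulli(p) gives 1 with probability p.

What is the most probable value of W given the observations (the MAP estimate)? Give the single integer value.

Enumerate traces; 16 have nonzero weight after conditioning:
  (Z=0, X=0, Y=0, W=0) weight 1/36
  (Z=0, X=0, Y=0, W=2) weight 1/54
  (Z=0, X=0, Y=1, W=0) weight 1/36
  (Z=0, X=0, Y=1, W=2) weight 1/54
  (Z=0, X=1, Y=0, W=0) weight 1/36
  (Z=0, X=1, Y=0, W=2) weight 1/54
  (Z=0, X=1, Y=1, W=0) weight 1/36
  (Z=0, X=1, Y=1, W=2) weight 1/54
  (Z=1, X=0, Y=0, W=1) weight 1/54
  (Z=1, X=0, Y=0, W=3) weight 1/18
  … 6 more
Group by W:
  weight(W=0) = 1/9
  weight(W=1) = 2/27
  weight(W=2) = 2/27
  weight(W=3) = 2/9
Total weight = 1/9 + 2/27 + 2/27 + 2/9 = 13/27
P(W=0 | obs) = 1/9 / 13/27 = 3/13
P(W=1 | obs) = 2/27 / 13/27 = 2/13
P(W=2 | obs) = 2/27 / 13/27 = 2/13
P(W=3 | obs) = 2/9 / 13/27 = 6/13
argmax = 3

argmax_v P(W = v | obs) = 3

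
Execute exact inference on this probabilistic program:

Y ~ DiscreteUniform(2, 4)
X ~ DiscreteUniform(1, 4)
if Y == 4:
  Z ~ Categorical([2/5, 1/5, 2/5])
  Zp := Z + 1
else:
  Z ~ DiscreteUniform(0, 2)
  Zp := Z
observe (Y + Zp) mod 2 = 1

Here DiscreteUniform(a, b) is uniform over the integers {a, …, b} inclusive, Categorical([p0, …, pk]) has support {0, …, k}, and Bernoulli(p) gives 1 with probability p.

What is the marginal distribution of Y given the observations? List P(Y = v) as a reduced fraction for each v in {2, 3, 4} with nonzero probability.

Enumerate traces; 20 have nonzero weight after conditioning:
  (Y=2, X=1, Z=1) weight 1/36
  (Y=2, X=2, Z=1) weight 1/36
  (Y=2, X=3, Z=1) weight 1/36
  (Y=2, X=4, Z=1) weight 1/36
  (Y=3, X=1, Z=0) weight 1/36
  (Y=3, X=1, Z=2) weight 1/36
  (Y=3, X=2, Z=0) weight 1/36
  (Y=3, X=2, Z=2) weight 1/36
  (Y=4, X=1, Z=0) weight 1/30
  … 11 more
Group by Y:
  weight(Y=2) = 1/9
  weight(Y=3) = 2/9
  weight(Y=4) = 4/15
Total weight = 1/9 + 2/9 + 4/15 = 3/5
P(Y=2 | obs) = 1/9 / 3/5 = 5/27
P(Y=3 | obs) = 2/9 / 3/5 = 10/27
P(Y=4 | obs) = 4/15 / 3/5 = 4/9

P(Y=2) = 5/27, P(Y=3) = 10/27, P(Y=4) = 4/9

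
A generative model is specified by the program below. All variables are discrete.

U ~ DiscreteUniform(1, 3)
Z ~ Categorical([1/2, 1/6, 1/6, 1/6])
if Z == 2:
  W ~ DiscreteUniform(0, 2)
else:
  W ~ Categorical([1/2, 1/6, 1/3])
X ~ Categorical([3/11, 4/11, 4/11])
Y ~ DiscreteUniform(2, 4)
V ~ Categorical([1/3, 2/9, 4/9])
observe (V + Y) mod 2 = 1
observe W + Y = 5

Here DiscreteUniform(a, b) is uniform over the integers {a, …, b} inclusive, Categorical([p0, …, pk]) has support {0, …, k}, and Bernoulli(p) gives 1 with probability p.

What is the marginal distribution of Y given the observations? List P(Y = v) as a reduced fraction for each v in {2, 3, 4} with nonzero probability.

P(Y=3) = 6/7, P(Y=4) = 1/7

Enumerate traces; 108 have nonzero weight after conditioning:
  (U=1, Z=0, W=1, X=0, Y=4, V=1) weight 1/1782
  (U=1, Z=0, W=1, X=1, Y=4, V=1) weight 2/2673
  (U=1, Z=0, W=1, X=2, Y=4, V=1) weight 2/2673
  (U=1, Z=0, W=2, X=0, Y=3, V=0) weight 1/594
  (U=1, Z=0, W=2, X=0, Y=3, V=2) weight 2/891
  (U=1, Z=0, W=2, X=1, Y=3, V=0) weight 2/891
  (U=1, Z=0, W=2, X=1, Y=3, V=2) weight 8/2673
  (U=1, Z=0, W=2, X=2, Y=3, V=0) weight 2/891
  … 100 more
Group by Y:
  weight(Y=3) = 7/81
  weight(Y=4) = 7/486
Total weight = 7/81 + 7/486 = 49/486
P(Y=3 | obs) = 7/81 / 49/486 = 6/7
P(Y=4 | obs) = 7/486 / 49/486 = 1/7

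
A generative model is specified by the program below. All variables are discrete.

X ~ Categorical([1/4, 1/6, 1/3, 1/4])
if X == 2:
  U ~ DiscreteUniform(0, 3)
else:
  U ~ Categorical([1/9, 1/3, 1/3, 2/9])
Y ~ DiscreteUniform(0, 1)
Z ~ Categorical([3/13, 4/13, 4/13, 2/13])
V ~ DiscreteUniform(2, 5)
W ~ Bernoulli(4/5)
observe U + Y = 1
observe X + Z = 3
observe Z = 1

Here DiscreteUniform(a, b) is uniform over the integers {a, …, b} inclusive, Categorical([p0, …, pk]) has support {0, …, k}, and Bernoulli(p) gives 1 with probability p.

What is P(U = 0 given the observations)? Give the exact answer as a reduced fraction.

P(U = 0 | obs) = 1/2

Enumerate traces; 16 have nonzero weight after conditioning:
  (X=2, U=0, Y=1, Z=1, V=2, W=0) weight 1/1560
  (X=2, U=0, Y=1, Z=1, V=2, W=1) weight 1/390
  (X=2, U=0, Y=1, Z=1, V=3, W=0) weight 1/1560
  (X=2, U=0, Y=1, Z=1, V=3, W=1) weight 1/390
  (X=2, U=0, Y=1, Z=1, V=4, W=0) weight 1/1560
  (X=2, U=0, Y=1, Z=1, V=4, W=1) weight 1/390
  (X=2, U=0, Y=1, Z=1, V=5, W=0) weight 1/1560
  (X=2, U=0, Y=1, Z=1, V=5, W=1) weight 1/390
  (X=2, U=1, Y=0, Z=1, V=2, W=0) weight 1/1560
  … 7 more
Group by U:
  weight(U=0) = 1/78
  weight(U=1) = 1/78
Total weight = 1/78 + 1/78 = 1/39
P(U=0 | obs) = 1/78 / 1/39 = 1/2
P(U=1 | obs) = 1/78 / 1/39 = 1/2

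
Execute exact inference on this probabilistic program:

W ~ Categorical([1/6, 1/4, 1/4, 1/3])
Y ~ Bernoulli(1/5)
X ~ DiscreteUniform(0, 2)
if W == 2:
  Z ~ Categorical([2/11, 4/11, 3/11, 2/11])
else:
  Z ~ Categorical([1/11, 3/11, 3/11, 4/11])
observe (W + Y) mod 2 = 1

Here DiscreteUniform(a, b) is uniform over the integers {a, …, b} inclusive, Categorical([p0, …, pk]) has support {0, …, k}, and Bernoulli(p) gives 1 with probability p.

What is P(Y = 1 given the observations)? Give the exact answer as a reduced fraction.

Enumerate traces; 48 have nonzero weight after conditioning:
  (W=0, Y=1, X=0, Z=0) weight 1/990
  (W=0, Y=1, X=0, Z=1) weight 1/330
  (W=0, Y=1, X=0, Z=2) weight 1/330
  (W=0, Y=1, X=0, Z=3) weight 2/495
  (W=0, Y=1, X=1, Z=0) weight 1/990
  (W=0, Y=1, X=1, Z=1) weight 1/330
  (W=0, Y=1, X=1, Z=2) weight 1/330
  (W=0, Y=1, X=1, Z=3) weight 2/495
  (W=1, Y=0, X=0, Z=0) weight 1/165
  … 39 more
Group by Y:
  weight(Y=0) = 7/15
  weight(Y=1) = 1/12
Total weight = 7/15 + 1/12 = 11/20
P(Y=0 | obs) = 7/15 / 11/20 = 28/33
P(Y=1 | obs) = 1/12 / 11/20 = 5/33

P(Y = 1 | obs) = 5/33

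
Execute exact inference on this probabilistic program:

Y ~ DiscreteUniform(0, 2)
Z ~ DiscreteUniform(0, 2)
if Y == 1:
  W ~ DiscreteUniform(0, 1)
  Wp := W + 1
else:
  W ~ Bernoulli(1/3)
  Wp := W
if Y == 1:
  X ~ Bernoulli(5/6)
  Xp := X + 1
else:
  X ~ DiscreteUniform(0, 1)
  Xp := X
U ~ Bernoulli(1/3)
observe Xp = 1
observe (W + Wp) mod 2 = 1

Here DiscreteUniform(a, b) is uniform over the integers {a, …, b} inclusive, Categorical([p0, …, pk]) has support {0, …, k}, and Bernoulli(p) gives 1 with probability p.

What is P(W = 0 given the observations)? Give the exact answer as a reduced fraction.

Enumerate traces; 12 have nonzero weight after conditioning:
  (Y=1, Z=0, W=0, X=0, U=0) weight 1/162
  (Y=1, Z=0, W=0, X=0, U=1) weight 1/324
  (Y=1, Z=0, W=1, X=0, U=0) weight 1/162
  (Y=1, Z=0, W=1, X=0, U=1) weight 1/324
  (Y=1, Z=1, W=0, X=0, U=0) weight 1/162
  (Y=1, Z=1, W=0, X=0, U=1) weight 1/324
  (Y=1, Z=1, W=1, X=0, U=0) weight 1/162
  (Y=1, Z=1, W=1, X=0, U=1) weight 1/324
  … 4 more
Group by W:
  weight(W=0) = 1/36
  weight(W=1) = 1/36
Total weight = 1/36 + 1/36 = 1/18
P(W=0 | obs) = 1/36 / 1/18 = 1/2
P(W=1 | obs) = 1/36 / 1/18 = 1/2

P(W = 0 | obs) = 1/2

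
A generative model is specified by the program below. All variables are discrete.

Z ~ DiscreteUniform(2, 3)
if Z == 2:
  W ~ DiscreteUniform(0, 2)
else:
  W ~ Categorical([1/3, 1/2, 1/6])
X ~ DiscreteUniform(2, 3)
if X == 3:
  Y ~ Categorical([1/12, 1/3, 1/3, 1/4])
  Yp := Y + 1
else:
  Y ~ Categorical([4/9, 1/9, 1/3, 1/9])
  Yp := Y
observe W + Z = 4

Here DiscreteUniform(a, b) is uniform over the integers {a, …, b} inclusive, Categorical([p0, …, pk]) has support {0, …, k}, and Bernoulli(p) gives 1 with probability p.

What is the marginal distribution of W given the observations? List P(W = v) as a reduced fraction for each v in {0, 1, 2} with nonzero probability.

P(W=1) = 3/5, P(W=2) = 2/5

Enumerate traces; 16 have nonzero weight after conditioning:
  (Z=2, W=2, X=2, Y=0) weight 1/27
  (Z=2, W=2, X=2, Y=1) weight 1/108
  (Z=2, W=2, X=2, Y=2) weight 1/36
  (Z=2, W=2, X=2, Y=3) weight 1/108
  (Z=2, W=2, X=3, Y=0) weight 1/144
  (Z=2, W=2, X=3, Y=1) weight 1/36
  (Z=2, W=2, X=3, Y=2) weight 1/36
  (Z=2, W=2, X=3, Y=3) weight 1/48
  (Z=3, W=1, X=2, Y=0) weight 1/18
  … 7 more
Group by W:
  weight(W=1) = 1/4
  weight(W=2) = 1/6
Total weight = 1/4 + 1/6 = 5/12
P(W=1 | obs) = 1/4 / 5/12 = 3/5
P(W=2 | obs) = 1/6 / 5/12 = 2/5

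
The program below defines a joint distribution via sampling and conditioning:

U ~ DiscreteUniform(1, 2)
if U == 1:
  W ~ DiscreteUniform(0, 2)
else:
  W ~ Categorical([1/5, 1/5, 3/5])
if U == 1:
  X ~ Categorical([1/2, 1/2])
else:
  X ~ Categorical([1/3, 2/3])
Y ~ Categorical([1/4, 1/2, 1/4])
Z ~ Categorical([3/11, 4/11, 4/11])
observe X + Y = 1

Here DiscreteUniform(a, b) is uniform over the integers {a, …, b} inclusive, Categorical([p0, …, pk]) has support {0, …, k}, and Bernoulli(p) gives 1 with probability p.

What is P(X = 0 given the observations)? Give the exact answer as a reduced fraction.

Enumerate traces; 36 have nonzero weight after conditioning:
  (U=1, W=0, X=0, Y=1, Z=0) weight 1/88
  (U=1, W=0, X=0, Y=1, Z=1) weight 1/66
  (U=1, W=0, X=0, Y=1, Z=2) weight 1/66
  (U=1, W=0, X=1, Y=0, Z=0) weight 1/176
  (U=1, W=0, X=1, Y=0, Z=1) weight 1/132
  (U=1, W=0, X=1, Y=0, Z=2) weight 1/132
  (U=1, W=1, X=0, Y=1, Z=0) weight 1/88
  (U=1, W=1, X=0, Y=1, Z=1) weight 1/66
  … 28 more
Group by X:
  weight(X=0) = 5/24
  weight(X=1) = 7/48
Total weight = 5/24 + 7/48 = 17/48
P(X=0 | obs) = 5/24 / 17/48 = 10/17
P(X=1 | obs) = 7/48 / 17/48 = 7/17

P(X = 0 | obs) = 10/17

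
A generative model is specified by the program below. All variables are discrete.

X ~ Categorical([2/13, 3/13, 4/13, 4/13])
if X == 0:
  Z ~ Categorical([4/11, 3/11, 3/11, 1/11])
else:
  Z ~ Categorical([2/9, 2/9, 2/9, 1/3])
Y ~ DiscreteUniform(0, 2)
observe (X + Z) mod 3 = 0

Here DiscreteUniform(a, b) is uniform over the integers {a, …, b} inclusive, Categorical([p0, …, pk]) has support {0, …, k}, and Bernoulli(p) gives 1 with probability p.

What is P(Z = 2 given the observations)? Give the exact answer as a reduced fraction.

P(Z = 2 | obs) = 33/232

Enumerate traces; 18 have nonzero weight after conditioning:
  (X=0, Z=0, Y=0) weight 8/429
  (X=0, Z=0, Y=1) weight 8/429
  (X=0, Z=0, Y=2) weight 8/429
  (X=0, Z=3, Y=0) weight 2/429
  (X=0, Z=3, Y=1) weight 2/429
  (X=0, Z=3, Y=2) weight 2/429
  (X=1, Z=2, Y=0) weight 2/117
  (X=1, Z=2, Y=1) weight 2/117
  (X=2, Z=1, Y=0) weight 8/351
  … 9 more
Group by Z:
  weight(Z=0) = 160/1287
  weight(Z=1) = 8/117
  weight(Z=2) = 2/39
  weight(Z=3) = 50/429
Total weight = 160/1287 + 8/117 + 2/39 + 50/429 = 464/1287
P(Z=0 | obs) = 160/1287 / 464/1287 = 10/29
P(Z=1 | obs) = 8/117 / 464/1287 = 11/58
P(Z=2 | obs) = 2/39 / 464/1287 = 33/232
P(Z=3 | obs) = 50/429 / 464/1287 = 75/232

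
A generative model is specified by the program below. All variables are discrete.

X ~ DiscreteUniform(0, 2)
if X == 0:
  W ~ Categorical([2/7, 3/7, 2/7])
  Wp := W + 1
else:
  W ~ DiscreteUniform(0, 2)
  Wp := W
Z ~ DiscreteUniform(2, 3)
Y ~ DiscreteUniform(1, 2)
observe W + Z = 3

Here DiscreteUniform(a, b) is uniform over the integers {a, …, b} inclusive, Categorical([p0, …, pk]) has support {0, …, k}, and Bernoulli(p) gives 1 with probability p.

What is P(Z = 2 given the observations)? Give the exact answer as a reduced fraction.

Enumerate traces; 12 have nonzero weight after conditioning:
  (X=0, W=0, Z=3, Y=1) weight 1/42
  (X=0, W=0, Z=3, Y=2) weight 1/42
  (X=0, W=1, Z=2, Y=1) weight 1/28
  (X=0, W=1, Z=2, Y=2) weight 1/28
  (X=1, W=0, Z=3, Y=1) weight 1/36
  (X=1, W=0, Z=3, Y=2) weight 1/36
  (X=1, W=1, Z=2, Y=1) weight 1/36
  (X=1, W=1, Z=2, Y=2) weight 1/36
  … 4 more
Group by Z:
  weight(Z=2) = 23/126
  weight(Z=3) = 10/63
Total weight = 23/126 + 10/63 = 43/126
P(Z=2 | obs) = 23/126 / 43/126 = 23/43
P(Z=3 | obs) = 10/63 / 43/126 = 20/43

P(Z = 2 | obs) = 23/43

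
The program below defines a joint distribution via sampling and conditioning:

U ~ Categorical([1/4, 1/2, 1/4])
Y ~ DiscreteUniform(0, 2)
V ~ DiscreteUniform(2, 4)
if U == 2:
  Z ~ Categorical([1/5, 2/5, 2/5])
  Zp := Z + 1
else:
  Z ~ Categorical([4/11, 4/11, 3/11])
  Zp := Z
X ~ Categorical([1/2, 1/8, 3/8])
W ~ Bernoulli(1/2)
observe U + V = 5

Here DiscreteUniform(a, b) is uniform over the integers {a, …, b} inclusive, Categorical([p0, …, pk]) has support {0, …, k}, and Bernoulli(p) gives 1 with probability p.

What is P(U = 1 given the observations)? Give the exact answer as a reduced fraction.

P(U = 1 | obs) = 2/3

Enumerate traces; 108 have nonzero weight after conditioning:
  (U=1, Y=0, V=4, Z=0, X=0, W=0) weight 1/198
  (U=1, Y=0, V=4, Z=0, X=0, W=1) weight 1/198
  (U=1, Y=0, V=4, Z=0, X=1, W=0) weight 1/792
  (U=1, Y=0, V=4, Z=0, X=1, W=1) weight 1/792
  (U=1, Y=0, V=4, Z=0, X=2, W=0) weight 1/264
  (U=1, Y=0, V=4, Z=0, X=2, W=1) weight 1/264
  (U=1, Y=0, V=4, Z=1, X=0, W=0) weight 1/198
  (U=1, Y=0, V=4, Z=1, X=0, W=1) weight 1/198
  (U=2, Y=0, V=3, Z=0, X=0, W=0) weight 1/720
  … 99 more
Group by U:
  weight(U=1) = 1/6
  weight(U=2) = 1/12
Total weight = 1/6 + 1/12 = 1/4
P(U=1 | obs) = 1/6 / 1/4 = 2/3
P(U=2 | obs) = 1/12 / 1/4 = 1/3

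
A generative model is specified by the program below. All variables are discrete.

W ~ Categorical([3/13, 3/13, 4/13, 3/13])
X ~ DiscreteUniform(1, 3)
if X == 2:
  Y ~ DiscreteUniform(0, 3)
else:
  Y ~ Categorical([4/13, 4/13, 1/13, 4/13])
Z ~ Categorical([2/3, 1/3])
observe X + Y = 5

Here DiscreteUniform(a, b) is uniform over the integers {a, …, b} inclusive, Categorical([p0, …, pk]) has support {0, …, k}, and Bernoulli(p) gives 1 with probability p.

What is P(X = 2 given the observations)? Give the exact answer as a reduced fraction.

Enumerate traces; 16 have nonzero weight after conditioning:
  (W=0, X=2, Y=3, Z=0) weight 1/78
  (W=0, X=2, Y=3, Z=1) weight 1/156
  (W=0, X=3, Y=2, Z=0) weight 2/507
  (W=0, X=3, Y=2, Z=1) weight 1/507
  (W=1, X=2, Y=3, Z=0) weight 1/78
  (W=1, X=2, Y=3, Z=1) weight 1/156
  (W=1, X=3, Y=2, Z=0) weight 2/507
  (W=1, X=3, Y=2, Z=1) weight 1/507
  … 8 more
Group by X:
  weight(X=2) = 1/12
  weight(X=3) = 1/39
Total weight = 1/12 + 1/39 = 17/156
P(X=2 | obs) = 1/12 / 17/156 = 13/17
P(X=3 | obs) = 1/39 / 17/156 = 4/17

P(X = 2 | obs) = 13/17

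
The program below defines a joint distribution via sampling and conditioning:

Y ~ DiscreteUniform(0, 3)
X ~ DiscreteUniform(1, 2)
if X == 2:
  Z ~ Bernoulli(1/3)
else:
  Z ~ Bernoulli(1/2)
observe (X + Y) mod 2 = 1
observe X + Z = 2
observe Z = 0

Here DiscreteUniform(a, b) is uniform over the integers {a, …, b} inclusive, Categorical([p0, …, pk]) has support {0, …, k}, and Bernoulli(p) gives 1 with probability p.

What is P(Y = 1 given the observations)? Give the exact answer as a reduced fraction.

Enumerate traces; 2 have nonzero weight after conditioning:
  (Y=1, X=2, Z=0) weight 1/12
  (Y=3, X=2, Z=0) weight 1/12
Group by Y:
  weight(Y=1) = 1/12
  weight(Y=3) = 1/12
Total weight = 1/12 + 1/12 = 1/6
P(Y=1 | obs) = 1/12 / 1/6 = 1/2
P(Y=3 | obs) = 1/12 / 1/6 = 1/2

P(Y = 1 | obs) = 1/2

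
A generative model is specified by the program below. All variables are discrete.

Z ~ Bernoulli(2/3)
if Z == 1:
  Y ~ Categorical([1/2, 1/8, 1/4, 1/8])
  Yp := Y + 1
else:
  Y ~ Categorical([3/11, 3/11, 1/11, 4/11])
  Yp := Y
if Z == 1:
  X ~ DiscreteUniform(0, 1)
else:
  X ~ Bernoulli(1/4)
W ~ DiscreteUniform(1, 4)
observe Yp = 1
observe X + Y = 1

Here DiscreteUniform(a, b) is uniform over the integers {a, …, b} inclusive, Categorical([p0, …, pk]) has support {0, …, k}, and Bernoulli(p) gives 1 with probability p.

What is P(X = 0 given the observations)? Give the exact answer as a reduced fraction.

Enumerate traces; 8 have nonzero weight after conditioning:
  (Z=0, Y=1, X=0, W=1) weight 3/176
  (Z=0, Y=1, X=0, W=2) weight 3/176
  (Z=0, Y=1, X=0, W=3) weight 3/176
  (Z=0, Y=1, X=0, W=4) weight 3/176
  (Z=1, Y=0, X=1, W=1) weight 1/24
  (Z=1, Y=0, X=1, W=2) weight 1/24
  (Z=1, Y=0, X=1, W=3) weight 1/24
  (Z=1, Y=0, X=1, W=4) weight 1/24
Group by X:
  weight(X=0) = 3/44
  weight(X=1) = 1/6
Total weight = 3/44 + 1/6 = 31/132
P(X=0 | obs) = 3/44 / 31/132 = 9/31
P(X=1 | obs) = 1/6 / 31/132 = 22/31

P(X = 0 | obs) = 9/31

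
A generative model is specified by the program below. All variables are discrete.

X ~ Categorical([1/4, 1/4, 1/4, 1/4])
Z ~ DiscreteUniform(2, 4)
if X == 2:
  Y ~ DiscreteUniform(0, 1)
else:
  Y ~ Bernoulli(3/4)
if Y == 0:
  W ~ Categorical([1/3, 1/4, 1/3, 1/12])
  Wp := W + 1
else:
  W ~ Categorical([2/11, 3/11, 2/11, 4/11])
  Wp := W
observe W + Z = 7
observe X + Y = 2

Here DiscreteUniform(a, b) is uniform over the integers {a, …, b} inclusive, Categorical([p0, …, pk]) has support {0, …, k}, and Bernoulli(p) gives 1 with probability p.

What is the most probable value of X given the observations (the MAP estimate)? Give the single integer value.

argmax_v P(X = v | obs) = 1

Enumerate traces; 2 have nonzero weight after conditioning:
  (X=1, Z=4, Y=1, W=3) weight 1/44
  (X=2, Z=4, Y=0, W=3) weight 1/288
Group by X:
  weight(X=1) = 1/44
  weight(X=2) = 1/288
Total weight = 1/44 + 1/288 = 83/3168
P(X=1 | obs) = 1/44 / 83/3168 = 72/83
P(X=2 | obs) = 1/288 / 83/3168 = 11/83
argmax = 1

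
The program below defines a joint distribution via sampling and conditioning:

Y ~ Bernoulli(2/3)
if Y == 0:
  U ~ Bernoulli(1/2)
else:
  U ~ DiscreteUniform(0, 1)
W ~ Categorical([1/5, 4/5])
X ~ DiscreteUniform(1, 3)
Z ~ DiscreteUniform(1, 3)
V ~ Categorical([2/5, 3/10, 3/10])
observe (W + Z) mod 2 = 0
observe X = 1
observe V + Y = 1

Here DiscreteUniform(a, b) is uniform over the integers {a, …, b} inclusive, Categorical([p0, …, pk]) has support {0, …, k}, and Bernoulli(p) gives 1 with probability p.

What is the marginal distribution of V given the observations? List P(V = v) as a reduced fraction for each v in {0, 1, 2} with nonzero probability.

P(V=0) = 8/11, P(V=1) = 3/11

Enumerate traces; 12 have nonzero weight after conditioning:
  (Y=0, U=0, W=0, X=1, Z=2, V=1) weight 1/900
  (Y=0, U=0, W=1, X=1, Z=1, V=1) weight 1/225
  (Y=0, U=0, W=1, X=1, Z=3, V=1) weight 1/225
  (Y=0, U=1, W=0, X=1, Z=2, V=1) weight 1/900
  (Y=0, U=1, W=1, X=1, Z=1, V=1) weight 1/225
  (Y=0, U=1, W=1, X=1, Z=3, V=1) weight 1/225
  (Y=1, U=0, W=0, X=1, Z=2, V=0) weight 2/675
  (Y=1, U=0, W=1, X=1, Z=1, V=0) weight 8/675
  … 4 more
Group by V:
  weight(V=0) = 4/75
  weight(V=1) = 1/50
Total weight = 4/75 + 1/50 = 11/150
P(V=0 | obs) = 4/75 / 11/150 = 8/11
P(V=1 | obs) = 1/50 / 11/150 = 3/11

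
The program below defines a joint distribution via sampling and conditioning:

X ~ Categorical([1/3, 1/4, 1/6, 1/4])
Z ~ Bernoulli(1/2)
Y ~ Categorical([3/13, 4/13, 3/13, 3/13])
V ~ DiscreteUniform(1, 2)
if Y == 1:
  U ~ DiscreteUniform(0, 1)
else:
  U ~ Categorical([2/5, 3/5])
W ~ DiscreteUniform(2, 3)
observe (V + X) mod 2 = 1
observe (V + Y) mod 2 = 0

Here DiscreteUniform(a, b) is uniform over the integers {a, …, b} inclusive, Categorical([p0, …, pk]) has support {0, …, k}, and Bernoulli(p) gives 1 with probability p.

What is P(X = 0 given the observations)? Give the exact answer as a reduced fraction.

P(X = 0 | obs) = 14/39

Enumerate traces; 64 have nonzero weight after conditioning:
  (X=0, Z=0, Y=1, V=1, U=0, W=2) weight 1/156
  (X=0, Z=0, Y=1, V=1, U=0, W=3) weight 1/156
  (X=0, Z=0, Y=1, V=1, U=1, W=2) weight 1/156
  (X=0, Z=0, Y=1, V=1, U=1, W=3) weight 1/156
  (X=0, Z=0, Y=3, V=1, U=0, W=2) weight 1/260
  (X=0, Z=0, Y=3, V=1, U=0, W=3) weight 1/260
  (X=0, Z=0, Y=3, V=1, U=1, W=2) weight 3/520
  (X=0, Z=0, Y=3, V=1, U=1, W=3) weight 3/520
  (X=1, Z=0, Y=0, V=2, U=0, W=2) weight 3/1040
  (X=2, Z=0, Y=1, V=1, U=0, W=2) weight 1/312
  … 54 more
Group by X:
  weight(X=0) = 7/78
  weight(X=1) = 3/52
  weight(X=2) = 7/156
  weight(X=3) = 3/52
Total weight = 7/78 + 3/52 + 7/156 + 3/52 = 1/4
P(X=0 | obs) = 7/78 / 1/4 = 14/39
P(X=1 | obs) = 3/52 / 1/4 = 3/13
P(X=2 | obs) = 7/156 / 1/4 = 7/39
P(X=3 | obs) = 3/52 / 1/4 = 3/13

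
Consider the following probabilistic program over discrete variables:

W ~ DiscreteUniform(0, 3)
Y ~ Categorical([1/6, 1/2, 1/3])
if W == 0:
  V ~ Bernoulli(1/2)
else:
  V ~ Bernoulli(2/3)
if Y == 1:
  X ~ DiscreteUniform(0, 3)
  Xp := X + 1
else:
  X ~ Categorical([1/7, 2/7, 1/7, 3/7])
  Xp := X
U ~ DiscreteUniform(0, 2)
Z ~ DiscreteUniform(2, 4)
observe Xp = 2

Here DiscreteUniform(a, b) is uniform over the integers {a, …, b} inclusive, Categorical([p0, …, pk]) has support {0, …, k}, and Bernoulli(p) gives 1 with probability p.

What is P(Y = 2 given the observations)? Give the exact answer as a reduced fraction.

Enumerate traces; 216 have nonzero weight after conditioning:
  (W=0, Y=0, V=0, X=2, U=0, Z=2) weight 1/3024
  (W=0, Y=0, V=0, X=2, U=0, Z=3) weight 1/3024
  (W=0, Y=0, V=0, X=2, U=0, Z=4) weight 1/3024
  (W=0, Y=0, V=0, X=2, U=1, Z=2) weight 1/3024
  (W=0, Y=0, V=0, X=2, U=1, Z=3) weight 1/3024
  (W=0, Y=0, V=0, X=2, U=1, Z=4) weight 1/3024
  (W=0, Y=0, V=0, X=2, U=2, Z=2) weight 1/3024
  (W=0, Y=0, V=0, X=2, U=2, Z=3) weight 1/3024
  (W=0, Y=1, V=0, X=1, U=0, Z=2) weight 1/576
  (W=0, Y=2, V=0, X=2, U=0, Z=2) weight 1/1512
  … 206 more
Group by Y:
  weight(Y=0) = 1/42
  weight(Y=1) = 1/8
  weight(Y=2) = 1/21
Total weight = 1/42 + 1/8 + 1/21 = 11/56
P(Y=0 | obs) = 1/42 / 11/56 = 4/33
P(Y=1 | obs) = 1/8 / 11/56 = 7/11
P(Y=2 | obs) = 1/21 / 11/56 = 8/33

P(Y = 2 | obs) = 8/33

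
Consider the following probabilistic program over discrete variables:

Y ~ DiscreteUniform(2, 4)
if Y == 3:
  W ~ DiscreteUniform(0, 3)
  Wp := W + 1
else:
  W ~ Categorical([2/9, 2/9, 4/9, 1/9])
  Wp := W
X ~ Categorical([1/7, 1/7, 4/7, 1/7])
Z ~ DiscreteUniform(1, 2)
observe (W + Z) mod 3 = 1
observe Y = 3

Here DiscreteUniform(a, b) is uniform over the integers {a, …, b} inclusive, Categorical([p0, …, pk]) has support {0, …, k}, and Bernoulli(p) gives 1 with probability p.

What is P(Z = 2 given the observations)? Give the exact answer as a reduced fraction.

Enumerate traces; 12 have nonzero weight after conditioning:
  (Y=3, W=0, X=0, Z=1) weight 1/168
  (Y=3, W=0, X=1, Z=1) weight 1/168
  (Y=3, W=0, X=2, Z=1) weight 1/42
  (Y=3, W=0, X=3, Z=1) weight 1/168
  (Y=3, W=2, X=0, Z=2) weight 1/168
  (Y=3, W=2, X=1, Z=2) weight 1/168
  (Y=3, W=2, X=2, Z=2) weight 1/42
  (Y=3, W=2, X=3, Z=2) weight 1/168
  … 4 more
Group by Z:
  weight(Z=1) = 1/12
  weight(Z=2) = 1/24
Total weight = 1/12 + 1/24 = 1/8
P(Z=1 | obs) = 1/12 / 1/8 = 2/3
P(Z=2 | obs) = 1/24 / 1/8 = 1/3

P(Z = 2 | obs) = 1/3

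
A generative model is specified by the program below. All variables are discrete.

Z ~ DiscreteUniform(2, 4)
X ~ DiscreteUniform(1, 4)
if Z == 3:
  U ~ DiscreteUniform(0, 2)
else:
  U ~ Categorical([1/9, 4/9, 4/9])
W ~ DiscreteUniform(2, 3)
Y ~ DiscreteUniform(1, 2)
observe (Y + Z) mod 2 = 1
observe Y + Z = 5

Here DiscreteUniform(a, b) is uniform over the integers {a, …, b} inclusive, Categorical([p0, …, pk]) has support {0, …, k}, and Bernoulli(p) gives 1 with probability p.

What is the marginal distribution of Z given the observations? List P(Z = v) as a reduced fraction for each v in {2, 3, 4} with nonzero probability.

P(Z=3) = 1/2, P(Z=4) = 1/2

Enumerate traces; 48 have nonzero weight after conditioning:
  (Z=3, X=1, U=0, W=2, Y=2) weight 1/144
  (Z=3, X=1, U=0, W=3, Y=2) weight 1/144
  (Z=3, X=1, U=1, W=2, Y=2) weight 1/144
  (Z=3, X=1, U=1, W=3, Y=2) weight 1/144
  (Z=3, X=1, U=2, W=2, Y=2) weight 1/144
  (Z=3, X=1, U=2, W=3, Y=2) weight 1/144
  (Z=3, X=2, U=0, W=2, Y=2) weight 1/144
  (Z=3, X=2, U=0, W=3, Y=2) weight 1/144
  (Z=4, X=1, U=0, W=2, Y=1) weight 1/432
  … 39 more
Group by Z:
  weight(Z=3) = 1/6
  weight(Z=4) = 1/6
Total weight = 1/6 + 1/6 = 1/3
P(Z=3 | obs) = 1/6 / 1/3 = 1/2
P(Z=4 | obs) = 1/6 / 1/3 = 1/2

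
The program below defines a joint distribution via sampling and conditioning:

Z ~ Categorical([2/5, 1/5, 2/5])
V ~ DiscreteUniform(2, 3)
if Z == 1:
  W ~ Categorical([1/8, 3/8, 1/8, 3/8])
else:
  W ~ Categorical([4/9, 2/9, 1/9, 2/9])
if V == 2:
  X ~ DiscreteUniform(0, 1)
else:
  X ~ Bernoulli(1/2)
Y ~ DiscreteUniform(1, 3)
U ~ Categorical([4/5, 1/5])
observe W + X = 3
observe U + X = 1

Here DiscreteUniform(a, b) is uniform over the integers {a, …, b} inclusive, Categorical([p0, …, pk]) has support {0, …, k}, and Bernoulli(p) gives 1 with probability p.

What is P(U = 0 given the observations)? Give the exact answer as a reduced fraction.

Enumerate traces; 36 have nonzero weight after conditioning:
  (Z=0, V=2, W=2, X=1, Y=1, U=0) weight 2/675
  (Z=0, V=2, W=2, X=1, Y=2, U=0) weight 2/675
  (Z=0, V=2, W=2, X=1, Y=3, U=0) weight 2/675
  (Z=0, V=2, W=3, X=0, Y=1, U=1) weight 1/675
  (Z=0, V=2, W=3, X=0, Y=2, U=1) weight 1/675
  (Z=0, V=2, W=3, X=0, Y=3, U=1) weight 1/675
  (Z=0, V=3, W=2, X=1, Y=1, U=0) weight 2/675
  (Z=0, V=3, W=2, X=1, Y=2, U=0) weight 2/675
  … 28 more
Group by U:
  weight(U=0) = 41/900
  weight(U=1) = 91/3600
Total weight = 41/900 + 91/3600 = 17/240
P(U=0 | obs) = 41/900 / 17/240 = 164/255
P(U=1 | obs) = 91/3600 / 17/240 = 91/255

P(U = 0 | obs) = 164/255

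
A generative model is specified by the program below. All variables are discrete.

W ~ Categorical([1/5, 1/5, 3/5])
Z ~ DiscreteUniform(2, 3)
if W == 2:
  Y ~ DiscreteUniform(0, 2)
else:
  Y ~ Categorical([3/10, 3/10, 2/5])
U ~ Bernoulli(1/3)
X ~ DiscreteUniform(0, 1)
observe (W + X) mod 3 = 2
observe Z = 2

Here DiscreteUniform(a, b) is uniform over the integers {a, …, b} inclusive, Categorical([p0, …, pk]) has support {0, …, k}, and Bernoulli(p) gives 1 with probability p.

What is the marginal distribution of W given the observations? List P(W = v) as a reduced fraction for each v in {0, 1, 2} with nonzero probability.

P(W=1) = 1/4, P(W=2) = 3/4

Enumerate traces; 12 have nonzero weight after conditioning:
  (W=1, Z=2, Y=0, U=0, X=1) weight 1/100
  (W=1, Z=2, Y=0, U=1, X=1) weight 1/200
  (W=1, Z=2, Y=1, U=0, X=1) weight 1/100
  (W=1, Z=2, Y=1, U=1, X=1) weight 1/200
  (W=1, Z=2, Y=2, U=0, X=1) weight 1/75
  (W=1, Z=2, Y=2, U=1, X=1) weight 1/150
  (W=2, Z=2, Y=0, U=0, X=0) weight 1/30
  (W=2, Z=2, Y=0, U=1, X=0) weight 1/60
  … 4 more
Group by W:
  weight(W=1) = 1/20
  weight(W=2) = 3/20
Total weight = 1/20 + 3/20 = 1/5
P(W=1 | obs) = 1/20 / 1/5 = 1/4
P(W=2 | obs) = 3/20 / 1/5 = 3/4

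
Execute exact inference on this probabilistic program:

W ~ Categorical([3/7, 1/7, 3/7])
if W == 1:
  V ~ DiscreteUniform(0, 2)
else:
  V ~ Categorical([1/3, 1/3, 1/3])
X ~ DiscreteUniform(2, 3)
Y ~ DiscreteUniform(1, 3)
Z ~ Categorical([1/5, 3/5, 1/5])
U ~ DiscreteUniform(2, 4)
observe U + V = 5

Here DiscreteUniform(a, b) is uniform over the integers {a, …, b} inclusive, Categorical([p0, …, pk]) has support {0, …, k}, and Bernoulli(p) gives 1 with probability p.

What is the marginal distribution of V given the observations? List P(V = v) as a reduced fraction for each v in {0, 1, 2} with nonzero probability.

P(V=1) = 1/2, P(V=2) = 1/2

Enumerate traces; 108 have nonzero weight after conditioning:
  (W=0, V=1, X=2, Y=1, Z=0, U=4) weight 1/630
  (W=0, V=1, X=2, Y=1, Z=1, U=4) weight 1/210
  (W=0, V=1, X=2, Y=1, Z=2, U=4) weight 1/630
  (W=0, V=1, X=2, Y=2, Z=0, U=4) weight 1/630
  (W=0, V=1, X=2, Y=2, Z=1, U=4) weight 1/210
  (W=0, V=1, X=2, Y=2, Z=2, U=4) weight 1/630
  (W=0, V=1, X=2, Y=3, Z=0, U=4) weight 1/630
  (W=0, V=1, X=2, Y=3, Z=1, U=4) weight 1/210
  (W=0, V=2, X=2, Y=1, Z=0, U=3) weight 1/630
  … 99 more
Group by V:
  weight(V=1) = 1/9
  weight(V=2) = 1/9
Total weight = 1/9 + 1/9 = 2/9
P(V=1 | obs) = 1/9 / 2/9 = 1/2
P(V=2 | obs) = 1/9 / 2/9 = 1/2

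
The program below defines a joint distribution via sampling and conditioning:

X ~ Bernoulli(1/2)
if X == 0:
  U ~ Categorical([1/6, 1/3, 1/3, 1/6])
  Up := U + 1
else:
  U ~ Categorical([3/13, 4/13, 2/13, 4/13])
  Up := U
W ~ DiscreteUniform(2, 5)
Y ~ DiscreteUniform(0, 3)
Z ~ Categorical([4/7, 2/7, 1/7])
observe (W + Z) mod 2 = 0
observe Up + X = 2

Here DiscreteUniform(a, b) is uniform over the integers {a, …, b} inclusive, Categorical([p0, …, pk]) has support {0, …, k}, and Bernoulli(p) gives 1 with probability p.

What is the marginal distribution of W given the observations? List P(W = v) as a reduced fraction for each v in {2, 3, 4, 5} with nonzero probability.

P(W=2) = 5/14, P(W=3) = 1/7, P(W=4) = 5/14, P(W=5) = 1/7

Enumerate traces; 48 have nonzero weight after conditioning:
  (X=0, U=1, W=2, Y=0, Z=0) weight 1/168
  (X=0, U=1, W=2, Y=0, Z=2) weight 1/672
  (X=0, U=1, W=2, Y=1, Z=0) weight 1/168
  (X=0, U=1, W=2, Y=1, Z=2) weight 1/672
  (X=0, U=1, W=2, Y=2, Z=0) weight 1/168
  (X=0, U=1, W=2, Y=2, Z=2) weight 1/672
  (X=0, U=1, W=2, Y=3, Z=0) weight 1/168
  (X=0, U=1, W=2, Y=3, Z=2) weight 1/672
  (X=0, U=1, W=3, Y=0, Z=1) weight 1/336
  (X=0, U=1, W=4, Y=0, Z=0) weight 1/168
  … 38 more
Group by W:
  weight(W=2) = 125/2184
  weight(W=3) = 25/1092
  weight(W=4) = 125/2184
  weight(W=5) = 25/1092
Total weight = 125/2184 + 25/1092 + 125/2184 + 25/1092 = 25/156
P(W=2 | obs) = 125/2184 / 25/156 = 5/14
P(W=3 | obs) = 25/1092 / 25/156 = 1/7
P(W=4 | obs) = 125/2184 / 25/156 = 5/14
P(W=5 | obs) = 25/1092 / 25/156 = 1/7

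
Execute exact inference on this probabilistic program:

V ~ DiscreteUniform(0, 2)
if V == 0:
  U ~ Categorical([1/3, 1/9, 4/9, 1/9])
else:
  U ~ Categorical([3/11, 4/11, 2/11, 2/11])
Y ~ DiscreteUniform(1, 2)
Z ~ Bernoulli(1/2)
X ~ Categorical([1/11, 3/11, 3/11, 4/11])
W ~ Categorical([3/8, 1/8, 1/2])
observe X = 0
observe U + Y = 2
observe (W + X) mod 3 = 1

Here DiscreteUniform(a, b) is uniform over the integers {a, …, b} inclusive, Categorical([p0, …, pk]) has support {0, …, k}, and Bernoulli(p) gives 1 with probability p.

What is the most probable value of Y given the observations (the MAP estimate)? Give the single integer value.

Enumerate traces; 12 have nonzero weight after conditioning:
  (V=0, U=0, Y=2, Z=0, X=0, W=1) weight 1/3168
  (V=0, U=0, Y=2, Z=1, X=0, W=1) weight 1/3168
  (V=0, U=1, Y=1, Z=0, X=0, W=1) weight 1/9504
  (V=0, U=1, Y=1, Z=1, X=0, W=1) weight 1/9504
  (V=1, U=0, Y=2, Z=0, X=0, W=1) weight 1/3872
  (V=1, U=0, Y=2, Z=1, X=0, W=1) weight 1/3872
  (V=1, U=1, Y=1, Z=0, X=0, W=1) weight 1/2904
  (V=1, U=1, Y=1, Z=1, X=0, W=1) weight 1/2904
  … 4 more
Group by Y:
  weight(Y=1) = 83/52272
  weight(Y=2) = 29/17424
Total weight = 83/52272 + 29/17424 = 85/26136
P(Y=1 | obs) = 83/52272 / 85/26136 = 83/170
P(Y=2 | obs) = 29/17424 / 85/26136 = 87/170
argmax = 2

argmax_v P(Y = v | obs) = 2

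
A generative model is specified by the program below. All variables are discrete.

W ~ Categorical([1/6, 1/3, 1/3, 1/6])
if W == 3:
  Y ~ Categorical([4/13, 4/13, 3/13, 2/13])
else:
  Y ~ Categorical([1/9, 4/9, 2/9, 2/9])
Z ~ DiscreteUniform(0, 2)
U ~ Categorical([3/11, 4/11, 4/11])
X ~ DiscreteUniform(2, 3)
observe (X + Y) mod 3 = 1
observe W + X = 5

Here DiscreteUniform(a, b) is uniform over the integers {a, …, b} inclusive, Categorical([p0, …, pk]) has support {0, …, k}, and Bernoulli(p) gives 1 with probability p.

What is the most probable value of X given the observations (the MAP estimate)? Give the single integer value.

Enumerate traces; 18 have nonzero weight after conditioning:
  (W=2, Y=1, Z=0, U=0, X=3) weight 2/297
  (W=2, Y=1, Z=0, U=1, X=3) weight 8/891
  (W=2, Y=1, Z=0, U=2, X=3) weight 8/891
  (W=2, Y=1, Z=1, U=0, X=3) weight 2/297
  (W=2, Y=1, Z=1, U=1, X=3) weight 8/891
  (W=2, Y=1, Z=1, U=2, X=3) weight 8/891
  (W=2, Y=1, Z=2, U=0, X=3) weight 2/297
  (W=2, Y=1, Z=2, U=1, X=3) weight 8/891
  (W=3, Y=2, Z=0, U=0, X=2) weight 1/572
  … 9 more
Group by X:
  weight(X=2) = 1/52
  weight(X=3) = 2/27
Total weight = 1/52 + 2/27 = 131/1404
P(X=2 | obs) = 1/52 / 131/1404 = 27/131
P(X=3 | obs) = 2/27 / 131/1404 = 104/131
argmax = 3

argmax_v P(X = v | obs) = 3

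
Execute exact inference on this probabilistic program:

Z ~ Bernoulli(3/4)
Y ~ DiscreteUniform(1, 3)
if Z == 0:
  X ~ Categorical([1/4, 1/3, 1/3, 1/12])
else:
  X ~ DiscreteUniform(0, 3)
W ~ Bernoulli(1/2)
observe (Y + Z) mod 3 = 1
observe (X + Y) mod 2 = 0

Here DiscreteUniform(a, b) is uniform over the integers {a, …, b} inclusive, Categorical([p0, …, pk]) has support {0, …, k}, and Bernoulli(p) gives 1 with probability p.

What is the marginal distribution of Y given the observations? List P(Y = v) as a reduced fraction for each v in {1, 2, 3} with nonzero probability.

Enumerate traces; 8 have nonzero weight after conditioning:
  (Z=0, Y=1, X=1, W=0) weight 1/72
  (Z=0, Y=1, X=1, W=1) weight 1/72
  (Z=0, Y=1, X=3, W=0) weight 1/288
  (Z=0, Y=1, X=3, W=1) weight 1/288
  (Z=1, Y=3, X=1, W=0) weight 1/32
  (Z=1, Y=3, X=1, W=1) weight 1/32
  (Z=1, Y=3, X=3, W=0) weight 1/32
  (Z=1, Y=3, X=3, W=1) weight 1/32
Group by Y:
  weight(Y=1) = 5/144
  weight(Y=3) = 1/8
Total weight = 5/144 + 1/8 = 23/144
P(Y=1 | obs) = 5/144 / 23/144 = 5/23
P(Y=3 | obs) = 1/8 / 23/144 = 18/23

P(Y=1) = 5/23, P(Y=3) = 18/23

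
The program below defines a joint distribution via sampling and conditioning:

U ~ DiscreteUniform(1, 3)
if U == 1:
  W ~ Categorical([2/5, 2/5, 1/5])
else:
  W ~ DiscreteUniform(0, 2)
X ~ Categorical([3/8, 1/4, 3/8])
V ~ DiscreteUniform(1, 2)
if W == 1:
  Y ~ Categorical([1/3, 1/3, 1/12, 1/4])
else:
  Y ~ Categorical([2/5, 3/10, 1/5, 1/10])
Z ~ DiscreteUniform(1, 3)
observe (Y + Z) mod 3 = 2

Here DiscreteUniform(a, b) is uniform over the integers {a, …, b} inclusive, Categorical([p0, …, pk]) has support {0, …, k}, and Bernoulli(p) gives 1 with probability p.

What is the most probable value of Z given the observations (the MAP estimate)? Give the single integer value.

argmax_v P(Z = v | obs) = 2

Enumerate traces; 216 have nonzero weight after conditioning:
  (U=1, W=0, X=0, V=1, Y=0, Z=2) weight 1/300
  (U=1, W=0, X=0, V=1, Y=1, Z=1) weight 1/400
  (U=1, W=0, X=0, V=1, Y=2, Z=3) weight 1/600
  (U=1, W=0, X=0, V=1, Y=3, Z=2) weight 1/1200
  (U=1, W=0, X=0, V=2, Y=0, Z=2) weight 1/300
  (U=1, W=0, X=0, V=2, Y=1, Z=1) weight 1/400
  (U=1, W=0, X=0, V=2, Y=2, Z=3) weight 1/600
  (U=1, W=0, X=0, V=2, Y=3, Z=2) weight 1/1200
  … 208 more
Group by Z:
  weight(Z=1) = 421/4050
  weight(Z=2) = 143/810
  weight(Z=3) = 107/2025
Total weight = 421/4050 + 143/810 + 107/2025 = 1/3
P(Z=1 | obs) = 421/4050 / 1/3 = 421/1350
P(Z=2 | obs) = 143/810 / 1/3 = 143/270
P(Z=3 | obs) = 107/2025 / 1/3 = 107/675
argmax = 2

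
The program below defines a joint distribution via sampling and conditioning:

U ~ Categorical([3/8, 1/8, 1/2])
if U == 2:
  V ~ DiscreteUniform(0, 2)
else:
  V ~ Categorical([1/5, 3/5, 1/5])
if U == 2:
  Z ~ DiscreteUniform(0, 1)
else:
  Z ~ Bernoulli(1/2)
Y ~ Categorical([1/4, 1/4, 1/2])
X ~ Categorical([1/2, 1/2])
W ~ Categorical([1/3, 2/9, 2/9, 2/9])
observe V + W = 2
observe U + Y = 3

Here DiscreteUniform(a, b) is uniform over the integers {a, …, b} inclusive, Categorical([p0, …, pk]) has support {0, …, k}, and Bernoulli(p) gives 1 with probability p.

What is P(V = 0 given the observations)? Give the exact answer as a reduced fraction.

Enumerate traces; 24 have nonzero weight after conditioning:
  (U=1, V=0, Z=0, Y=2, X=0, W=2) weight 1/1440
  (U=1, V=0, Z=0, Y=2, X=1, W=2) weight 1/1440
  (U=1, V=0, Z=1, Y=2, X=0, W=2) weight 1/1440
  (U=1, V=0, Z=1, Y=2, X=1, W=2) weight 1/1440
  (U=1, V=1, Z=0, Y=2, X=0, W=1) weight 1/480
  (U=1, V=1, Z=0, Y=2, X=1, W=1) weight 1/480
  (U=1, V=1, Z=1, Y=2, X=0, W=1) weight 1/480
  (U=1, V=1, Z=1, Y=2, X=1, W=1) weight 1/480
  (U=1, V=2, Z=0, Y=2, X=0, W=0) weight 1/960
  … 15 more
Group by V:
  weight(V=0) = 13/1080
  weight(V=1) = 19/1080
  weight(V=2) = 13/720
Total weight = 13/1080 + 19/1080 + 13/720 = 103/2160
P(V=0 | obs) = 13/1080 / 103/2160 = 26/103
P(V=1 | obs) = 19/1080 / 103/2160 = 38/103
P(V=2 | obs) = 13/720 / 103/2160 = 39/103

P(V = 0 | obs) = 26/103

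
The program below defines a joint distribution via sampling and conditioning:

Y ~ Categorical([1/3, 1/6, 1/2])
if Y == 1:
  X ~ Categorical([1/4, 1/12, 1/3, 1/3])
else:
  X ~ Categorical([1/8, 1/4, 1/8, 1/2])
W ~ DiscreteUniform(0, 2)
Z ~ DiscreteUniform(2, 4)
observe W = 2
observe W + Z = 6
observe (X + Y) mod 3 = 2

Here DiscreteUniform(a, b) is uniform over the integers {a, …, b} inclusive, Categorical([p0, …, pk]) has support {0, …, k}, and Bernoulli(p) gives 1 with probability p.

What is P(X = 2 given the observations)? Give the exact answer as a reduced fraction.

P(X = 2 | obs) = 6/53

Enumerate traces; 4 have nonzero weight after conditioning:
  (Y=0, X=2, W=2, Z=4) weight 1/216
  (Y=1, X=1, W=2, Z=4) weight 1/648
  (Y=2, X=0, W=2, Z=4) weight 1/144
  (Y=2, X=3, W=2, Z=4) weight 1/36
Group by X:
  weight(X=0) = 1/144
  weight(X=1) = 1/648
  weight(X=2) = 1/216
  weight(X=3) = 1/36
Total weight = 1/144 + 1/648 + 1/216 + 1/36 = 53/1296
P(X=0 | obs) = 1/144 / 53/1296 = 9/53
P(X=1 | obs) = 1/648 / 53/1296 = 2/53
P(X=2 | obs) = 1/216 / 53/1296 = 6/53
P(X=3 | obs) = 1/36 / 53/1296 = 36/53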